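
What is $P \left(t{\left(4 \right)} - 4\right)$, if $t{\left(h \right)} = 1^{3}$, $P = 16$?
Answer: $-48$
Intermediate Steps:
$t{\left(h \right)} = 1$
$P \left(t{\left(4 \right)} - 4\right) = 16 \left(1 - 4\right) = 16 \left(-3\right) = -48$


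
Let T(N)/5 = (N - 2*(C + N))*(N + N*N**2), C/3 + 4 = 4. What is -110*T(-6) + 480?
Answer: 733080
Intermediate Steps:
C = 0 (C = -12 + 3*4 = -12 + 12 = 0)
T(N) = -5*N*(N + N**3) (T(N) = 5*((N - 2*(0 + N))*(N + N*N**2)) = 5*((N - 2*N)*(N + N**3)) = 5*((-N)*(N + N**3)) = 5*(-N*(N + N**3)) = -5*N*(N + N**3))
-110*T(-6) + 480 = -(-550)*(-6)**2*(1 + (-6)**2) + 480 = -(-550)*36*(1 + 36) + 480 = -(-550)*36*37 + 480 = -110*(-6660) + 480 = 732600 + 480 = 733080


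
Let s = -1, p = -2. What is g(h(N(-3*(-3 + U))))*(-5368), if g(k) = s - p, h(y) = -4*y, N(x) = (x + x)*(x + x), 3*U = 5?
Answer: -5368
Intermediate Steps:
U = 5/3 (U = (⅓)*5 = 5/3 ≈ 1.6667)
N(x) = 4*x² (N(x) = (2*x)*(2*x) = 4*x²)
g(k) = 1 (g(k) = -1 - 1*(-2) = -1 + 2 = 1)
g(h(N(-3*(-3 + U))))*(-5368) = 1*(-5368) = -5368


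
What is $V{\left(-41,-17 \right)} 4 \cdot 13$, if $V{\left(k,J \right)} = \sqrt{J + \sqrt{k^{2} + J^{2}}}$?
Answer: $52 \sqrt{-17 + \sqrt{1970}} \approx 272.12$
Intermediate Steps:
$V{\left(k,J \right)} = \sqrt{J + \sqrt{J^{2} + k^{2}}}$
$V{\left(-41,-17 \right)} 4 \cdot 13 = \sqrt{-17 + \sqrt{\left(-17\right)^{2} + \left(-41\right)^{2}}} \cdot 4 \cdot 13 = \sqrt{-17 + \sqrt{289 + 1681}} \cdot 52 = \sqrt{-17 + \sqrt{1970}} \cdot 52 = 52 \sqrt{-17 + \sqrt{1970}}$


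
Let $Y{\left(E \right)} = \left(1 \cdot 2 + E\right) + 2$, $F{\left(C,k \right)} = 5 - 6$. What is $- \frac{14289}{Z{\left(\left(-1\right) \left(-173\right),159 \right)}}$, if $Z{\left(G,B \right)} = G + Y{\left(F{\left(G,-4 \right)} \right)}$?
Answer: $- \frac{1299}{16} \approx -81.188$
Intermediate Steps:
$F{\left(C,k \right)} = -1$ ($F{\left(C,k \right)} = 5 - 6 = -1$)
$Y{\left(E \right)} = 4 + E$ ($Y{\left(E \right)} = \left(2 + E\right) + 2 = 4 + E$)
$Z{\left(G,B \right)} = 3 + G$ ($Z{\left(G,B \right)} = G + \left(4 - 1\right) = G + 3 = 3 + G$)
$- \frac{14289}{Z{\left(\left(-1\right) \left(-173\right),159 \right)}} = - \frac{14289}{3 - -173} = - \frac{14289}{3 + 173} = - \frac{14289}{176} = \left(-14289\right) \frac{1}{176} = - \frac{1299}{16}$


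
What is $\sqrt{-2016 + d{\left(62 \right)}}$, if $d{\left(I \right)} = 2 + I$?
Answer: $4 i \sqrt{122} \approx 44.181 i$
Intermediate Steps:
$\sqrt{-2016 + d{\left(62 \right)}} = \sqrt{-2016 + \left(2 + 62\right)} = \sqrt{-2016 + 64} = \sqrt{-1952} = 4 i \sqrt{122}$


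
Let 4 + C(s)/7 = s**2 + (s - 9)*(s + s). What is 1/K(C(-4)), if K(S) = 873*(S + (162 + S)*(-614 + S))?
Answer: 1/169068672 ≈ 5.9148e-9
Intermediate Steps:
C(s) = -28 + 7*s**2 + 14*s*(-9 + s) (C(s) = -28 + 7*(s**2 + (s - 9)*(s + s)) = -28 + 7*(s**2 + (-9 + s)*(2*s)) = -28 + 7*(s**2 + 2*s*(-9 + s)) = -28 + (7*s**2 + 14*s*(-9 + s)) = -28 + 7*s**2 + 14*s*(-9 + s))
K(S) = 873*S + 873*(-614 + S)*(162 + S) (K(S) = 873*(S + (-614 + S)*(162 + S)) = 873*S + 873*(-614 + S)*(162 + S))
1/K(C(-4)) = 1/(-86835564 - 393723*(-28 - 126*(-4) + 21*(-4)**2) + 873*(-28 - 126*(-4) + 21*(-4)**2)**2) = 1/(-86835564 - 393723*(-28 + 504 + 21*16) + 873*(-28 + 504 + 21*16)**2) = 1/(-86835564 - 393723*(-28 + 504 + 336) + 873*(-28 + 504 + 336)**2) = 1/(-86835564 - 393723*812 + 873*812**2) = 1/(-86835564 - 319703076 + 873*659344) = 1/(-86835564 - 319703076 + 575607312) = 1/169068672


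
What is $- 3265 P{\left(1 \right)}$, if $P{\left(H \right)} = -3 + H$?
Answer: $6530$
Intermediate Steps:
$- 3265 P{\left(1 \right)} = - 3265 \left(-3 + 1\right) = \left(-3265\right) \left(-2\right) = 6530$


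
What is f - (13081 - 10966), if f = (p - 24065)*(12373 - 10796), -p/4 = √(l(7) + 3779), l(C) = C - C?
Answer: -37952620 - 6308*√3779 ≈ -3.8340e+7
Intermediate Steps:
l(C) = 0
p = -4*√3779 (p = -4*√(0 + 3779) = -4*√3779 ≈ -245.89)
f = -37950505 - 6308*√3779 (f = (-4*√3779 - 24065)*(12373 - 10796) = (-24065 - 4*√3779)*1577 = -37950505 - 6308*√3779 ≈ -3.8338e+7)
f - (13081 - 10966) = (-37950505 - 6308*√3779) - (13081 - 10966) = (-37950505 - 6308*√3779) - 1*2115 = (-37950505 - 6308*√3779) - 2115 = -37952620 - 6308*√3779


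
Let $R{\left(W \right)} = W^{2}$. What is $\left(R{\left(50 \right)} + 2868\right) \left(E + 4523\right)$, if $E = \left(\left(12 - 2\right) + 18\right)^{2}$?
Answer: $28487976$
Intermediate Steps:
$E = 784$ ($E = \left(\left(12 - 2\right) + 18\right)^{2} = \left(10 + 18\right)^{2} = 28^{2} = 784$)
$\left(R{\left(50 \right)} + 2868\right) \left(E + 4523\right) = \left(50^{2} + 2868\right) \left(784 + 4523\right) = \left(2500 + 2868\right) 5307 = 5368 \cdot 5307 = 28487976$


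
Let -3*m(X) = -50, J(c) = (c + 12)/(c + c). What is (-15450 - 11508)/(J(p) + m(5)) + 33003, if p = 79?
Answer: 256955427/8173 ≈ 31440.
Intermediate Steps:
J(c) = (12 + c)/(2*c) (J(c) = (12 + c)/((2*c)) = (12 + c)*(1/(2*c)) = (12 + c)/(2*c))
m(X) = 50/3 (m(X) = -⅓*(-50) = 50/3)
(-15450 - 11508)/(J(p) + m(5)) + 33003 = (-15450 - 11508)/((½)*(12 + 79)/79 + 50/3) + 33003 = -26958/((½)*(1/79)*91 + 50/3) + 33003 = -26958/(91/158 + 50/3) + 33003 = -26958/8173/474 + 33003 = -26958*474/8173 + 33003 = -12778092/8173 + 33003 = 256955427/8173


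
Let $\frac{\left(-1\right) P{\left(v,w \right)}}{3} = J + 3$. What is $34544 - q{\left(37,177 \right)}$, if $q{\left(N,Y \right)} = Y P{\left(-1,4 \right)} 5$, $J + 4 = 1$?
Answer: $34544$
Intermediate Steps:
$J = -3$ ($J = -4 + 1 = -3$)
$P{\left(v,w \right)} = 0$ ($P{\left(v,w \right)} = - 3 \left(-3 + 3\right) = \left(-3\right) 0 = 0$)
$q{\left(N,Y \right)} = 0$ ($q{\left(N,Y \right)} = Y 0 \cdot 5 = 0 \cdot 5 = 0$)
$34544 - q{\left(37,177 \right)} = 34544 - 0 = 34544 + 0 = 34544$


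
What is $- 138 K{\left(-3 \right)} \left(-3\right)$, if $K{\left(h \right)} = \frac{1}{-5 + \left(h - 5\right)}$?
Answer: $- \frac{414}{13} \approx -31.846$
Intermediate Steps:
$K{\left(h \right)} = \frac{1}{-10 + h}$ ($K{\left(h \right)} = \frac{1}{-5 + \left(h - 5\right)} = \frac{1}{-5 + \left(-5 + h\right)} = \frac{1}{-10 + h}$)
$- 138 K{\left(-3 \right)} \left(-3\right) = - \frac{138}{-10 - 3} \left(-3\right) = - \frac{138}{-13} \left(-3\right) = \left(-138\right) \left(- \frac{1}{13}\right) \left(-3\right) = \frac{138}{13} \left(-3\right) = - \frac{414}{13}$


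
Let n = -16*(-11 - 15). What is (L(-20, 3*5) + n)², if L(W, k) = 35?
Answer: 203401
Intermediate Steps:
n = 416 (n = -16*(-26) = 416)
(L(-20, 3*5) + n)² = (35 + 416)² = 451² = 203401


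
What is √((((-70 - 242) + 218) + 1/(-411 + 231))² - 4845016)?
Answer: I*√156692198159/180 ≈ 2199.1*I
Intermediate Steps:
√((((-70 - 242) + 218) + 1/(-411 + 231))² - 4845016) = √(((-312 + 218) + 1/(-180))² - 4845016) = √((-94 - 1/180)² - 4845016) = √((-16921/180)² - 4845016) = √(286320241/32400 - 4845016) = √(-156692198159/32400) = I*√156692198159/180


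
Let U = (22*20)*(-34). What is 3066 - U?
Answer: 18026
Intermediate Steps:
U = -14960 (U = 440*(-34) = -14960)
3066 - U = 3066 - 1*(-14960) = 3066 + 14960 = 18026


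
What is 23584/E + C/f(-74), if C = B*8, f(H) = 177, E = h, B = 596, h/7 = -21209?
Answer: 703697216/26277951 ≈ 26.779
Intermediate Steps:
h = -148463 (h = 7*(-21209) = -148463)
E = -148463
C = 4768 (C = 596*8 = 4768)
23584/E + C/f(-74) = 23584/(-148463) + 4768/177 = 23584*(-1/148463) + 4768*(1/177) = -23584/148463 + 4768/177 = 703697216/26277951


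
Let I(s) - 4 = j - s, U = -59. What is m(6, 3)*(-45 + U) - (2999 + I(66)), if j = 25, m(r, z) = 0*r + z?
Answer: -3274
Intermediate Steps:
m(r, z) = z (m(r, z) = 0 + z = z)
I(s) = 29 - s (I(s) = 4 + (25 - s) = 29 - s)
m(6, 3)*(-45 + U) - (2999 + I(66)) = 3*(-45 - 59) - (2999 + (29 - 1*66)) = 3*(-104) - (2999 + (29 - 66)) = -312 - (2999 - 37) = -312 - 1*2962 = -312 - 2962 = -3274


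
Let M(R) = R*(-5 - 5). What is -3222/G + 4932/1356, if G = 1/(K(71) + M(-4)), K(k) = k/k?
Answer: -14927115/113 ≈ -1.3210e+5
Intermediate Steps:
K(k) = 1
M(R) = -10*R (M(R) = R*(-10) = -10*R)
G = 1/41 (G = 1/(1 - 10*(-4)) = 1/(1 + 40) = 1/41 ≈ 0.024390)
-3222/G + 4932/1356 = -3222/1/41 + 4932/1356 = -3222*41 + 4932*(1/1356) = -132102 + 411/113 = -14927115/113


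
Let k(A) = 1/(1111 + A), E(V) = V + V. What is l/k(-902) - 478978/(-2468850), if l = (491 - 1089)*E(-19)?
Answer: 5862674642789/1234425 ≈ 4.7493e+6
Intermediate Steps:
E(V) = 2*V
l = 22724 (l = (491 - 1089)*(2*(-19)) = -598*(-38) = 22724)
l/k(-902) - 478978/(-2468850) = 22724/(1/(1111 - 902)) - 478978/(-2468850) = 22724/(1/209) - 478978*(-1/2468850) = 22724/(1/209) + 239489/1234425 = 22724*209 + 239489/1234425 = 4749316 + 239489/1234425 = 5862674642789/1234425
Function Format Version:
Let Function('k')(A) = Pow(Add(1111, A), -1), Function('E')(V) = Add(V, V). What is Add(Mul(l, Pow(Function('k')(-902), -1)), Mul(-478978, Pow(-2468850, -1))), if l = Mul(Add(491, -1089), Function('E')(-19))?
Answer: Rational(5862674642789, 1234425) ≈ 4.7493e+6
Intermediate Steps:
Function('E')(V) = Mul(2, V)
l = 22724 (l = Mul(Add(491, -1089), Mul(2, -19)) = Mul(-598, -38) = 22724)
Add(Mul(l, Pow(Function('k')(-902), -1)), Mul(-478978, Pow(-2468850, -1))) = Add(Mul(22724, Pow(Pow(Add(1111, -902), -1), -1)), Mul(-478978, Pow(-2468850, -1))) = Add(Mul(22724, Pow(Pow(209, -1), -1)), Mul(-478978, Rational(-1, 2468850))) = Add(Mul(22724, Pow(Rational(1, 209), -1)), Rational(239489, 1234425)) = Add(Mul(22724, 209), Rational(239489, 1234425)) = Add(4749316, Rational(239489, 1234425)) = Rational(5862674642789, 1234425)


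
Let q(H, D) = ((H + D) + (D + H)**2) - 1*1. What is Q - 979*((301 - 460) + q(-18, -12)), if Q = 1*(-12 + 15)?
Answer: -695087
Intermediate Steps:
q(H, D) = -1 + D + H + (D + H)**2 (q(H, D) = ((D + H) + (D + H)**2) - 1 = (D + H + (D + H)**2) - 1 = -1 + D + H + (D + H)**2)
Q = 3 (Q = 1*3 = 3)
Q - 979*((301 - 460) + q(-18, -12)) = 3 - 979*((301 - 460) + (-1 - 12 - 18 + (-12 - 18)**2)) = 3 - 979*(-159 + (-1 - 12 - 18 + (-30)**2)) = 3 - 979*(-159 + (-1 - 12 - 18 + 900)) = 3 - 979*(-159 + 869) = 3 - 979*710 = 3 - 695090 = -695087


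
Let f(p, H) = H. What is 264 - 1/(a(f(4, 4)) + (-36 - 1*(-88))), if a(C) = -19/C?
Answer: 49892/189 ≈ 263.98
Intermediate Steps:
264 - 1/(a(f(4, 4)) + (-36 - 1*(-88))) = 264 - 1/(-19/4 + (-36 - 1*(-88))) = 264 - 1/(-19*¼ + (-36 + 88)) = 264 - 1/(-19/4 + 52) = 264 - 1/189/4 = 264 - 1*4/189 = 264 - 4/189 = 49892/189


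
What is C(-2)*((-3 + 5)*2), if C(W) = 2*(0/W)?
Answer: 0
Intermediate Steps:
C(W) = 0 (C(W) = 2*0 = 0)
C(-2)*((-3 + 5)*2) = 0*((-3 + 5)*2) = 0*(2*2) = 0*4 = 0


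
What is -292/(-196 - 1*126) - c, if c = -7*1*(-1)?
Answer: -981/161 ≈ -6.0932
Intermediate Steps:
c = 7 (c = -7*(-1) = 7)
-292/(-196 - 1*126) - c = -292/(-196 - 1*126) - 1*7 = -292/(-196 - 126) - 7 = -292/(-322) - 7 = -292*(-1/322) - 7 = 146/161 - 7 = -981/161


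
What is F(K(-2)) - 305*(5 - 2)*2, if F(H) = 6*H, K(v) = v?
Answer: -1842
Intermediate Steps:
F(K(-2)) - 305*(5 - 2)*2 = 6*(-2) - 305*(5 - 2)*2 = -12 - 915*2 = -12 - 305*6 = -12 - 1830 = -1842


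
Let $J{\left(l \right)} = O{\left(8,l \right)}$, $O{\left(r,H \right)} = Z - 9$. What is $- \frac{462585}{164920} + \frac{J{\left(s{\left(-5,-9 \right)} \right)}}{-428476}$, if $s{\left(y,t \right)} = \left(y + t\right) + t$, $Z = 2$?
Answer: $- \frac{9910270801}{3533213096} \approx -2.8049$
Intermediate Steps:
$O{\left(r,H \right)} = -7$ ($O{\left(r,H \right)} = 2 - 9 = -7$)
$s{\left(y,t \right)} = y + 2 t$ ($s{\left(y,t \right)} = \left(t + y\right) + t = y + 2 t$)
$J{\left(l \right)} = -7$
$- \frac{462585}{164920} + \frac{J{\left(s{\left(-5,-9 \right)} \right)}}{-428476} = - \frac{462585}{164920} - \frac{7}{-428476} = \left(-462585\right) \frac{1}{164920} - - \frac{7}{428476} = - \frac{92517}{32984} + \frac{7}{428476} = - \frac{9910270801}{3533213096}$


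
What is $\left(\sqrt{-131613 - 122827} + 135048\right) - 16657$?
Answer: $118391 + 2 i \sqrt{63610} \approx 1.1839 \cdot 10^{5} + 504.42 i$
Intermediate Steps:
$\left(\sqrt{-131613 - 122827} + 135048\right) - 16657 = \left(\sqrt{-254440} + 135048\right) - 16657 = \left(2 i \sqrt{63610} + 135048\right) - 16657 = \left(135048 + 2 i \sqrt{63610}\right) - 16657 = 118391 + 2 i \sqrt{63610}$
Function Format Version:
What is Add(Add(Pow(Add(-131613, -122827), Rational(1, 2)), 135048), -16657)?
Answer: Add(118391, Mul(2, I, Pow(63610, Rational(1, 2)))) ≈ Add(1.1839e+5, Mul(504.42, I))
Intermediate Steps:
Add(Add(Pow(Add(-131613, -122827), Rational(1, 2)), 135048), -16657) = Add(Add(Pow(-254440, Rational(1, 2)), 135048), -16657) = Add(Add(Mul(2, I, Pow(63610, Rational(1, 2))), 135048), -16657) = Add(Add(135048, Mul(2, I, Pow(63610, Rational(1, 2)))), -16657) = Add(118391, Mul(2, I, Pow(63610, Rational(1, 2))))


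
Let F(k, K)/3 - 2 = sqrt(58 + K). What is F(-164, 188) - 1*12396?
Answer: -12390 + 3*sqrt(246) ≈ -12343.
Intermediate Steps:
F(k, K) = 6 + 3*sqrt(58 + K)
F(-164, 188) - 1*12396 = (6 + 3*sqrt(58 + 188)) - 1*12396 = (6 + 3*sqrt(246)) - 12396 = -12390 + 3*sqrt(246)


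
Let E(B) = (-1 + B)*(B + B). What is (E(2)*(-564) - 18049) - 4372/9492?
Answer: -48184858/2373 ≈ -20305.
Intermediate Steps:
E(B) = 2*B*(-1 + B) (E(B) = (-1 + B)*(2*B) = 2*B*(-1 + B))
(E(2)*(-564) - 18049) - 4372/9492 = ((2*2*(-1 + 2))*(-564) - 18049) - 4372/9492 = ((2*2*1)*(-564) - 18049) - 4372*1/9492 = (4*(-564) - 18049) - 1093/2373 = (-2256 - 18049) - 1093/2373 = -20305 - 1093/2373 = -48184858/2373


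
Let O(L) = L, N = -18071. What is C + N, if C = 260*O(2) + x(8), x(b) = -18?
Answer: -17569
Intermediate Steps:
C = 502 (C = 260*2 - 18 = 520 - 18 = 502)
C + N = 502 - 18071 = -17569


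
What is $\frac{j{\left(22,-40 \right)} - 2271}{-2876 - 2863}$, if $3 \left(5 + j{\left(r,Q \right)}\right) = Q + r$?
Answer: $\frac{2282}{5739} \approx 0.39763$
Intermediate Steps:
$j{\left(r,Q \right)} = -5 + \frac{Q}{3} + \frac{r}{3}$ ($j{\left(r,Q \right)} = -5 + \frac{Q + r}{3} = -5 + \left(\frac{Q}{3} + \frac{r}{3}\right) = -5 + \frac{Q}{3} + \frac{r}{3}$)
$\frac{j{\left(22,-40 \right)} - 2271}{-2876 - 2863} = \frac{\left(-5 + \frac{1}{3} \left(-40\right) + \frac{1}{3} \cdot 22\right) - 2271}{-2876 - 2863} = \frac{\left(-5 - \frac{40}{3} + \frac{22}{3}\right) - 2271}{-5739} = \left(-11 - 2271\right) \left(- \frac{1}{5739}\right) = \left(-2282\right) \left(- \frac{1}{5739}\right) = \frac{2282}{5739}$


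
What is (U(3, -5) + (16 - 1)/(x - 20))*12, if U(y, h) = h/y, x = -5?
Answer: -136/5 ≈ -27.200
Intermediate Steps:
(U(3, -5) + (16 - 1)/(x - 20))*12 = (-5/3 + (16 - 1)/(-5 - 20))*12 = (-5*1/3 + 15/(-25))*12 = (-5/3 + 15*(-1/25))*12 = (-5/3 - 3/5)*12 = -34/15*12 = -136/5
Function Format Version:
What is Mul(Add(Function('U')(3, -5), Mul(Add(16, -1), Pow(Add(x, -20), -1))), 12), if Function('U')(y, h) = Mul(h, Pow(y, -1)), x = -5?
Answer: Rational(-136, 5) ≈ -27.200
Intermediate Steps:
Mul(Add(Function('U')(3, -5), Mul(Add(16, -1), Pow(Add(x, -20), -1))), 12) = Mul(Add(Mul(-5, Pow(3, -1)), Mul(Add(16, -1), Pow(Add(-5, -20), -1))), 12) = Mul(Add(Mul(-5, Rational(1, 3)), Mul(15, Pow(-25, -1))), 12) = Mul(Add(Rational(-5, 3), Mul(15, Rational(-1, 25))), 12) = Mul(Add(Rational(-5, 3), Rational(-3, 5)), 12) = Mul(Rational(-34, 15), 12) = Rational(-136, 5)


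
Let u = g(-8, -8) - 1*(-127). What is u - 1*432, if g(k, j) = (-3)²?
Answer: -296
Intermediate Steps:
g(k, j) = 9
u = 136 (u = 9 - 1*(-127) = 9 + 127 = 136)
u - 1*432 = 136 - 1*432 = 136 - 432 = -296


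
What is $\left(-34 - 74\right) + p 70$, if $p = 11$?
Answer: $662$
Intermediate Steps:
$\left(-34 - 74\right) + p 70 = \left(-34 - 74\right) + 11 \cdot 70 = \left(-34 - 74\right) + 770 = -108 + 770 = 662$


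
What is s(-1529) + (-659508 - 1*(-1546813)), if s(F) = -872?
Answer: 886433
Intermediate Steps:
s(-1529) + (-659508 - 1*(-1546813)) = -872 + (-659508 - 1*(-1546813)) = -872 + (-659508 + 1546813) = -872 + 887305 = 886433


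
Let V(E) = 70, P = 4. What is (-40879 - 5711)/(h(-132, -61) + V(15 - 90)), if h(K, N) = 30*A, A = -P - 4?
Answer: 4659/17 ≈ 274.06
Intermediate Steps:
A = -8 (A = -1*4 - 4 = -4 - 4 = -8)
h(K, N) = -240 (h(K, N) = 30*(-8) = -240)
(-40879 - 5711)/(h(-132, -61) + V(15 - 90)) = (-40879 - 5711)/(-240 + 70) = -46590/(-170) = -46590*(-1/170) = 4659/17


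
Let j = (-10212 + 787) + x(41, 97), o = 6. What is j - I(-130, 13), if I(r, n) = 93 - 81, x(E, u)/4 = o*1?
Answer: -9413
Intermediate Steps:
x(E, u) = 24 (x(E, u) = 4*(6*1) = 4*6 = 24)
I(r, n) = 12
j = -9401 (j = (-10212 + 787) + 24 = -9425 + 24 = -9401)
j - I(-130, 13) = -9401 - 1*12 = -9401 - 12 = -9413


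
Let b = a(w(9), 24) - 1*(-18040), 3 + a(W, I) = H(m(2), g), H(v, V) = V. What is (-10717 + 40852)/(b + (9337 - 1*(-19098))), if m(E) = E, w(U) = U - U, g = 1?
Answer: 1435/2213 ≈ 0.64844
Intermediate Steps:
w(U) = 0
a(W, I) = -2 (a(W, I) = -3 + 1 = -2)
b = 18038 (b = -2 - 1*(-18040) = -2 + 18040 = 18038)
(-10717 + 40852)/(b + (9337 - 1*(-19098))) = (-10717 + 40852)/(18038 + (9337 - 1*(-19098))) = 30135/(18038 + (9337 + 19098)) = 30135/(18038 + 28435) = 30135/46473 = 30135*(1/46473) = 1435/2213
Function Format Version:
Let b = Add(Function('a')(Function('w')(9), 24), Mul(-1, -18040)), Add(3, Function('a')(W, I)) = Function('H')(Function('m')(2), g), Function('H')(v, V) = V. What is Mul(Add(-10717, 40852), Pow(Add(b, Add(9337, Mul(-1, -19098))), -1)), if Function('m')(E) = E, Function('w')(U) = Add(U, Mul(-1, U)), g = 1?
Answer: Rational(1435, 2213) ≈ 0.64844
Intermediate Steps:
Function('w')(U) = 0
Function('a')(W, I) = -2 (Function('a')(W, I) = Add(-3, 1) = -2)
b = 18038 (b = Add(-2, Mul(-1, -18040)) = Add(-2, 18040) = 18038)
Mul(Add(-10717, 40852), Pow(Add(b, Add(9337, Mul(-1, -19098))), -1)) = Mul(Add(-10717, 40852), Pow(Add(18038, Add(9337, Mul(-1, -19098))), -1)) = Mul(30135, Pow(Add(18038, Add(9337, 19098)), -1)) = Mul(30135, Pow(Add(18038, 28435), -1)) = Mul(30135, Pow(46473, -1)) = Mul(30135, Rational(1, 46473)) = Rational(1435, 2213)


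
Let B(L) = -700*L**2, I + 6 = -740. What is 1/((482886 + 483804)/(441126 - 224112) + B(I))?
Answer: -36169/14090038881685 ≈ -2.5670e-9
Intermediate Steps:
I = -746 (I = -6 - 740 = -746)
1/((482886 + 483804)/(441126 - 224112) + B(I)) = 1/((482886 + 483804)/(441126 - 224112) - 700*(-746)**2) = 1/(966690/217014 - 700*556516) = 1/(966690*(1/217014) - 389561200) = 1/(161115/36169 - 389561200) = 1/(-14090038881685/36169) = -36169/14090038881685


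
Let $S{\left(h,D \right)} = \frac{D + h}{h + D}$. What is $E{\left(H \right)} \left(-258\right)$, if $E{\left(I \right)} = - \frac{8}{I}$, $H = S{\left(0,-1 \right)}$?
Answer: $2064$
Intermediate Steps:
$S{\left(h,D \right)} = 1$ ($S{\left(h,D \right)} = \frac{D + h}{D + h} = 1$)
$H = 1$
$E{\left(H \right)} \left(-258\right) = - \frac{8}{1} \left(-258\right) = \left(-8\right) 1 \left(-258\right) = \left(-8\right) \left(-258\right) = 2064$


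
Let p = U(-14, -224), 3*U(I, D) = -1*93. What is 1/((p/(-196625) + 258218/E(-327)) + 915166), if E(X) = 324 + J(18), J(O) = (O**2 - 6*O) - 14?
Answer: 51712375/47350793444528 ≈ 1.0921e-6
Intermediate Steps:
U(I, D) = -31 (U(I, D) = (-1*93)/3 = (1/3)*(-93) = -31)
p = -31
J(O) = -14 + O**2 - 6*O
E(X) = 526 (E(X) = 324 + (-14 + 18**2 - 6*18) = 324 + (-14 + 324 - 108) = 324 + 202 = 526)
1/((p/(-196625) + 258218/E(-327)) + 915166) = 1/((-31/(-196625) + 258218/526) + 915166) = 1/((-31*(-1/196625) + 258218*(1/526)) + 915166) = 1/((31/196625 + 129109/263) + 915166) = 1/(25386065278/51712375 + 915166) = 1/(47350793444528/51712375) = 51712375/47350793444528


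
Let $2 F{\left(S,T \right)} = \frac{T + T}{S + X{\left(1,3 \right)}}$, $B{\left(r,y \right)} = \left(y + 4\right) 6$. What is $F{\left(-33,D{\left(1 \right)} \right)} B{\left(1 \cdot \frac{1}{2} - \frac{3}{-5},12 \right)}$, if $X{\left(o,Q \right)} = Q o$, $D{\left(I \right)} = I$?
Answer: $- \frac{16}{5} \approx -3.2$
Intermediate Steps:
$B{\left(r,y \right)} = 24 + 6 y$ ($B{\left(r,y \right)} = \left(4 + y\right) 6 = 24 + 6 y$)
$F{\left(S,T \right)} = \frac{T}{3 + S}$ ($F{\left(S,T \right)} = \frac{\left(T + T\right) \frac{1}{S + 3 \cdot 1}}{2} = \frac{2 T \frac{1}{S + 3}}{2} = \frac{2 T \frac{1}{3 + S}}{2} = \frac{T}{3 + S}$)
$F{\left(-33,D{\left(1 \right)} \right)} B{\left(1 \cdot \frac{1}{2} - \frac{3}{-5},12 \right)} = 1 \frac{1}{3 - 33} \left(24 + 6 \cdot 12\right) = 1 \frac{1}{-30} \left(24 + 72\right) = 1 \left(- \frac{1}{30}\right) 96 = \left(- \frac{1}{30}\right) 96 = - \frac{16}{5}$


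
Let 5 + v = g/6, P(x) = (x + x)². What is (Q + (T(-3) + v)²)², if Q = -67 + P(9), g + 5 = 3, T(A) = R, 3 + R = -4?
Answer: 13557124/81 ≈ 1.6737e+5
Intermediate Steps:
R = -7 (R = -3 - 4 = -7)
T(A) = -7
g = -2 (g = -5 + 3 = -2)
P(x) = 4*x² (P(x) = (2*x)² = 4*x²)
v = -16/3 (v = -5 - 2/6 = -5 - 2*⅙ = -5 - ⅓ = -16/3 ≈ -5.3333)
Q = 257 (Q = -67 + 4*9² = -67 + 4*81 = -67 + 324 = 257)
(Q + (T(-3) + v)²)² = (257 + (-7 - 16/3)²)² = (257 + (-37/3)²)² = (257 + 1369/9)² = (3682/9)² = 13557124/81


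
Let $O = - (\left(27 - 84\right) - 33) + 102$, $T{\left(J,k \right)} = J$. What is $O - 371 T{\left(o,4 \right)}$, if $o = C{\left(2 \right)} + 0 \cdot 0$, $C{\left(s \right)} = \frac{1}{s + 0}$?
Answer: $\frac{13}{2} \approx 6.5$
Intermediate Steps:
$C{\left(s \right)} = \frac{1}{s}$
$o = \frac{1}{2}$ ($o = \frac{1}{2} + 0 \cdot 0 = \frac{1}{2} + 0 = \frac{1}{2} \approx 0.5$)
$O = 192$ ($O = - (-57 - 33) + 102 = \left(-1\right) \left(-90\right) + 102 = 90 + 102 = 192$)
$O - 371 T{\left(o,4 \right)} = 192 - \frac{371}{2} = \frac{13}{2}$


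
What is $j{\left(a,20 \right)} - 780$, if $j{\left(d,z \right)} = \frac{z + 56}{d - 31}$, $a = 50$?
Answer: $-776$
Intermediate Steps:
$j{\left(d,z \right)} = \frac{56 + z}{-31 + d}$
$j{\left(a,20 \right)} - 780 = \frac{56 + 20}{-31 + 50} - 780 = \frac{1}{19} \cdot 76 - 780 = 4 - 780 = -776$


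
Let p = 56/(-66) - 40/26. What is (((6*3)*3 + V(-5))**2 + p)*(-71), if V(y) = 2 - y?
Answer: -113265235/429 ≈ -2.6402e+5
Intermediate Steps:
p = -1024/429 (p = 56*(-1/66) - 40*1/26 = -28/33 - 20/13 = -1024/429 ≈ -2.3869)
(((6*3)*3 + V(-5))**2 + p)*(-71) = (((6*3)*3 + (2 - 1*(-5)))**2 - 1024/429)*(-71) = ((18*3 + (2 + 5))**2 - 1024/429)*(-71) = ((54 + 7)**2 - 1024/429)*(-71) = (61**2 - 1024/429)*(-71) = (3721 - 1024/429)*(-71) = (1595285/429)*(-71) = -113265235/429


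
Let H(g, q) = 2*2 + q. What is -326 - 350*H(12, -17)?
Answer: 4224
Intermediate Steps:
H(g, q) = 4 + q
-326 - 350*H(12, -17) = -326 - 350*(4 - 17) = -326 - 350*(-13) = -326 + 4550 = 4224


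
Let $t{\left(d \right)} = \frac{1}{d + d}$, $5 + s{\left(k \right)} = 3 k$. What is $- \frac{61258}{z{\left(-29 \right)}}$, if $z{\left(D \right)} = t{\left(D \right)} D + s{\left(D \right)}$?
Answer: $\frac{122516}{183} \approx 669.49$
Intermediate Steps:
$s{\left(k \right)} = -5 + 3 k$
$t{\left(d \right)} = \frac{1}{2 d}$
$z{\left(D \right)} = - \frac{9}{2} + 3 D$ ($z{\left(D \right)} = \frac{1}{2 D} D + \left(-5 + 3 D\right) = \frac{1}{2} + \left(-5 + 3 D\right) = - \frac{9}{2} + 3 D$)
$- \frac{61258}{z{\left(-29 \right)}} = - \frac{61258}{- \frac{9}{2} + 3 \left(-29\right)} = - \frac{61258}{- \frac{9}{2} - 87} = - \frac{61258}{- \frac{183}{2}} = \left(-61258\right) \left(- \frac{2}{183}\right) = \frac{122516}{183}$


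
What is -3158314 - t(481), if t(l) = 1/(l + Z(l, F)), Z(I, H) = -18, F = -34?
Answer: -1462299383/463 ≈ -3.1583e+6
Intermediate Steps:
t(l) = 1/(-18 + l) (t(l) = 1/(l - 18) = 1/(-18 + l))
-3158314 - t(481) = -3158314 - 1/(-18 + 481) = -3158314 - 1/463 = -1462299383/463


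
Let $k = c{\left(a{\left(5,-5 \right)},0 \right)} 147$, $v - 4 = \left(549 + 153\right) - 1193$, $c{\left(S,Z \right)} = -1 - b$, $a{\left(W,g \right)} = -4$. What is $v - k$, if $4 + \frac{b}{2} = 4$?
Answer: $-340$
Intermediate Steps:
$b = 0$ ($b = -8 + 2 \cdot 4 = -8 + 8 = 0$)
$c{\left(S,Z \right)} = -1$ ($c{\left(S,Z \right)} = -1 - 0 = -1 + 0 = -1$)
$v = -487$ ($v = 4 + \left(\left(549 + 153\right) - 1193\right) = 4 + \left(702 - 1193\right) = 4 - 491 = -487$)
$k = -147$ ($k = \left(-1\right) 147 = -147$)
$v - k = -487 - -147 = -487 + 147 = -340$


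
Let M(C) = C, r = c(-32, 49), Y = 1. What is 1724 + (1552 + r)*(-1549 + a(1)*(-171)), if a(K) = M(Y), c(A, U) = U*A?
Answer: 29244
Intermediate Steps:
c(A, U) = A*U
r = -1568 (r = -32*49 = -1568)
a(K) = 1
1724 + (1552 + r)*(-1549 + a(1)*(-171)) = 1724 + (1552 - 1568)*(-1549 + 1*(-171)) = 1724 - 16*(-1549 - 171) = 1724 - 16*(-1720) = 1724 + 27520 = 29244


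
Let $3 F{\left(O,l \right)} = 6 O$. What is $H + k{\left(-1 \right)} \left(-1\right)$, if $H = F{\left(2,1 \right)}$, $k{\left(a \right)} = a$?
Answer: $5$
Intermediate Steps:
$F{\left(O,l \right)} = 2 O$ ($F{\left(O,l \right)} = \frac{6 O}{3} = 2 O$)
$H = 4$ ($H = 2 \cdot 2 = 4$)
$H + k{\left(-1 \right)} \left(-1\right) = 4 - -1 = 4 + 1 = 5$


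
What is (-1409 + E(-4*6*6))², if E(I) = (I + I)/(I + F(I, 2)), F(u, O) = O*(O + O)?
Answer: 572022889/289 ≈ 1.9793e+6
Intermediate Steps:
F(u, O) = 2*O² (F(u, O) = O*(2*O) = 2*O²)
E(I) = 2*I/(8 + I) (E(I) = (I + I)/(I + 2*2²) = (2*I)/(I + 2*4) = (2*I)/(I + 8) = (2*I)/(8 + I) = 2*I/(8 + I))
(-1409 + E(-4*6*6))² = (-1409 + 2*(-4*6*6)/(8 - 4*6*6))² = (-1409 + 2*(-24*6)/(8 - 24*6))² = (-1409 + 2*(-144)/(8 - 144))² = (-1409 + 2*(-144)/(-136))² = (-1409 + 2*(-144)*(-1/136))² = (-1409 + 36/17)² = (-23917/17)² = 572022889/289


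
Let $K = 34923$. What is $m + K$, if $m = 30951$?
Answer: $65874$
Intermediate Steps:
$m + K = 30951 + 34923 = 65874$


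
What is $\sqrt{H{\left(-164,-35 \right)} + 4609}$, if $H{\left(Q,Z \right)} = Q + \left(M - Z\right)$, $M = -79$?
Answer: $3 \sqrt{489} \approx 66.34$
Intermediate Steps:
$H{\left(Q,Z \right)} = -79 + Q - Z$ ($H{\left(Q,Z \right)} = Q - \left(79 + Z\right) = -79 + Q - Z$)
$\sqrt{H{\left(-164,-35 \right)} + 4609} = \sqrt{\left(-79 - 164 - -35\right) + 4609} = \sqrt{\left(-79 - 164 + 35\right) + 4609} = \sqrt{-208 + 4609} = \sqrt{4401} = 3 \sqrt{489}$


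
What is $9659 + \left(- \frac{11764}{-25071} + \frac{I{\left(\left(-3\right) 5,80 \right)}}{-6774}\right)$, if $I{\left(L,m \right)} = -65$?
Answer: $\frac{182275389293}{18870106} \approx 9659.5$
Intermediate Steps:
$9659 + \left(- \frac{11764}{-25071} + \frac{I{\left(\left(-3\right) 5,80 \right)}}{-6774}\right) = 9659 - \left(- \frac{11764}{25071} - \frac{65}{6774}\right) = 9659 - - \frac{9035439}{18870106} = 9659 + \left(\frac{11764}{25071} + \frac{65}{6774}\right) = 9659 + \frac{9035439}{18870106} = \frac{182275389293}{18870106}$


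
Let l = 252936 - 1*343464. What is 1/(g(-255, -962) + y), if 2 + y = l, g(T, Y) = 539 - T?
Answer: -1/89736 ≈ -1.1144e-5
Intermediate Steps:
l = -90528 (l = 252936 - 343464 = -90528)
y = -90530 (y = -2 - 90528 = -90530)
1/(g(-255, -962) + y) = 1/((539 - 1*(-255)) - 90530) = 1/((539 + 255) - 90530) = 1/(794 - 90530) = 1/(-89736) = -1/89736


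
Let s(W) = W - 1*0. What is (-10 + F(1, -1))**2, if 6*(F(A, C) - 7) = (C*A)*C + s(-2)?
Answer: 361/36 ≈ 10.028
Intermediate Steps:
s(W) = W (s(W) = W + 0 = W)
F(A, C) = 20/3 + A*C**2/6 (F(A, C) = 7 + ((C*A)*C - 2)/6 = 7 + ((A*C)*C - 2)/6 = 7 + (A*C**2 - 2)/6 = 7 + (-2 + A*C**2)/6 = 7 + (-1/3 + A*C**2/6) = 20/3 + A*C**2/6)
(-10 + F(1, -1))**2 = (-10 + (20/3 + (1/6)*1*(-1)**2))**2 = (-10 + (20/3 + (1/6)*1*1))**2 = (-10 + (20/3 + 1/6))**2 = (-10 + 41/6)**2 = (-19/6)**2 = 361/36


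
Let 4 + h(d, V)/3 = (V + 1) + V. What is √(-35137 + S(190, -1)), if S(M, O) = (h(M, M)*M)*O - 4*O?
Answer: I*√250023 ≈ 500.02*I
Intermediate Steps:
h(d, V) = -9 + 6*V (h(d, V) = -12 + 3*((V + 1) + V) = -12 + 3*((1 + V) + V) = -12 + 3*(1 + 2*V) = -12 + (3 + 6*V) = -9 + 6*V)
S(M, O) = -4*O + M*O*(-9 + 6*M) (S(M, O) = ((-9 + 6*M)*M)*O - 4*O = (M*(-9 + 6*M))*O - 4*O = M*O*(-9 + 6*M) - 4*O = -4*O + M*O*(-9 + 6*M))
√(-35137 + S(190, -1)) = √(-35137 - (-4 + 3*190*(-3 + 2*190))) = √(-35137 - (-4 + 3*190*(-3 + 380))) = √(-35137 - (-4 + 3*190*377)) = √(-35137 - (-4 + 214890)) = √(-35137 - 1*214886) = √(-35137 - 214886) = √(-250023) = I*√250023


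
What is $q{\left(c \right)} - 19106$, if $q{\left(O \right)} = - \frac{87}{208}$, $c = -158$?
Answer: $- \frac{3974135}{208} \approx -19106.0$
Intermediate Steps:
$q{\left(O \right)} = - \frac{87}{208}$ ($q{\left(O \right)} = \left(-87\right) \frac{1}{208} = - \frac{87}{208}$)
$q{\left(c \right)} - 19106 = - \frac{87}{208} - 19106 = - \frac{3974135}{208}$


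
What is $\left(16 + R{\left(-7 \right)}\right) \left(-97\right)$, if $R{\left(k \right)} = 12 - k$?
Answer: $-3395$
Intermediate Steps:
$\left(16 + R{\left(-7 \right)}\right) \left(-97\right) = \left(16 + \left(12 - -7\right)\right) \left(-97\right) = \left(16 + \left(12 + 7\right)\right) \left(-97\right) = \left(16 + 19\right) \left(-97\right) = 35 \left(-97\right) = -3395$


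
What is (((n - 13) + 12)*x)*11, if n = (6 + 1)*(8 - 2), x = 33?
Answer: 14883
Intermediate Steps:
n = 42 (n = 7*6 = 42)
(((n - 13) + 12)*x)*11 = (((42 - 13) + 12)*33)*11 = ((29 + 12)*33)*11 = (41*33)*11 = 1353*11 = 14883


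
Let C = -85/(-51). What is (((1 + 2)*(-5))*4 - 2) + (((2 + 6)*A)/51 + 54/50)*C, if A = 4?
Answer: -45253/765 ≈ -59.154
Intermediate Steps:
C = 5/3 (C = -85*(-1/51) = 5/3 ≈ 1.6667)
(((1 + 2)*(-5))*4 - 2) + (((2 + 6)*A)/51 + 54/50)*C = (((1 + 2)*(-5))*4 - 2) + (((2 + 6)*4)/51 + 54/50)*(5/3) = ((3*(-5))*4 - 2) + ((8*4)*(1/51) + 54*(1/50))*(5/3) = (-15*4 - 2) + (32*(1/51) + 27/25)*(5/3) = (-60 - 2) + (32/51 + 27/25)*(5/3) = -62 + (2177/1275)*(5/3) = -62 + 2177/765 = -45253/765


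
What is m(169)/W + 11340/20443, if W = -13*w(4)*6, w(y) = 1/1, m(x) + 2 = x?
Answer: -2529461/1594554 ≈ -1.5863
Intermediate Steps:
m(x) = -2 + x
w(y) = 1
W = -78 (W = -13*1*6 = -13*6 = -78)
m(169)/W + 11340/20443 = (-2 + 169)/(-78) + 11340/20443 = 167*(-1/78) + 11340*(1/20443) = -167/78 + 11340/20443 = -2529461/1594554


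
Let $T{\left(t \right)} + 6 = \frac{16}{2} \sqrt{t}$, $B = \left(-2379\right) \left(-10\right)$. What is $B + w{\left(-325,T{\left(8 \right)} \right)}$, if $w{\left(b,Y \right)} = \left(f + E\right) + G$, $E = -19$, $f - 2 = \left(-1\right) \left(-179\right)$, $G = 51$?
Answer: $24003$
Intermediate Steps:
$f = 181$ ($f = 2 - -179 = 2 + 179 = 181$)
$B = 23790$
$T{\left(t \right)} = -6 + 8 \sqrt{t}$ ($T{\left(t \right)} = -6 + \frac{16}{2} \sqrt{t} = -6 + 16 \cdot \frac{1}{2} \sqrt{t} = -6 + 8 \sqrt{t}$)
$w{\left(b,Y \right)} = 213$ ($w{\left(b,Y \right)} = \left(181 - 19\right) + 51 = 162 + 51 = 213$)
$B + w{\left(-325,T{\left(8 \right)} \right)} = 23790 + 213 = 24003$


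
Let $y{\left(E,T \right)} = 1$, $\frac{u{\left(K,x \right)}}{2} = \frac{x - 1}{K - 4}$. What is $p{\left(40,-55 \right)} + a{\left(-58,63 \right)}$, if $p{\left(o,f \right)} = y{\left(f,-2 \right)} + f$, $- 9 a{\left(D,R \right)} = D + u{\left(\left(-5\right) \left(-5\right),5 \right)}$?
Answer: $- \frac{8996}{189} \approx -47.598$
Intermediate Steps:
$u{\left(K,x \right)} = \frac{2 \left(-1 + x\right)}{-4 + K}$ ($u{\left(K,x \right)} = 2 \frac{x - 1}{K - 4} = 2 \frac{-1 + x}{-4 + K} = \frac{2 \left(-1 + x\right)}{-4 + K}$)
$a{\left(D,R \right)} = - \frac{8}{189} - \frac{D}{9}$ ($a{\left(D,R \right)} = - \frac{D + \frac{2 \left(-1 + 5\right)}{-4 - -25}}{9} = - \frac{D + 2 \frac{1}{-4 + 25} \cdot 4}{9} = - \frac{D + 2 \cdot \frac{1}{21} \cdot 4}{9} = - \frac{D + \frac{8}{21}}{9} = - \frac{\frac{8}{21} + D}{9} = - \frac{8}{189} - \frac{D}{9}$)
$p{\left(o,f \right)} = 1 + f$
$p{\left(40,-55 \right)} + a{\left(-58,63 \right)} = \left(1 - 55\right) - - \frac{1210}{189} = -54 + \left(- \frac{8}{189} + \frac{58}{9}\right) = -54 + \frac{1210}{189} = - \frac{8996}{189}$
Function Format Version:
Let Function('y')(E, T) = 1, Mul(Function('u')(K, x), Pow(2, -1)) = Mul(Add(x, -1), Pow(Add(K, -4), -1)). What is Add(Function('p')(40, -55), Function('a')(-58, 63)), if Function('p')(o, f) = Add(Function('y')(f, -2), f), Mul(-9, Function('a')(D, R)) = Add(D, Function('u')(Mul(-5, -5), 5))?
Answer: Rational(-8996, 189) ≈ -47.598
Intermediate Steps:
Function('u')(K, x) = Mul(2, Pow(Add(-4, K), -1), Add(-1, x)) (Function('u')(K, x) = Mul(2, Mul(Add(x, -1), Pow(Add(K, -4), -1))) = Mul(2, Mul(Add(-1, x), Pow(Add(-4, K), -1))) = Mul(2, Mul(Pow(Add(-4, K), -1), Add(-1, x))) = Mul(2, Pow(Add(-4, K), -1), Add(-1, x)))
Function('a')(D, R) = Add(Rational(-8, 189), Mul(Rational(-1, 9), D)) (Function('a')(D, R) = Mul(Rational(-1, 9), Add(D, Mul(2, Pow(Add(-4, Mul(-5, -5)), -1), Add(-1, 5)))) = Mul(Rational(-1, 9), Add(D, Mul(2, Pow(Add(-4, 25), -1), 4))) = Mul(Rational(-1, 9), Add(D, Mul(2, Pow(21, -1), 4))) = Mul(Rational(-1, 9), Add(D, Mul(2, Rational(1, 21), 4))) = Mul(Rational(-1, 9), Add(D, Rational(8, 21))) = Mul(Rational(-1, 9), Add(Rational(8, 21), D)) = Add(Rational(-8, 189), Mul(Rational(-1, 9), D)))
Function('p')(o, f) = Add(1, f)
Add(Function('p')(40, -55), Function('a')(-58, 63)) = Add(Add(1, -55), Add(Rational(-8, 189), Mul(Rational(-1, 9), -58))) = Add(-54, Add(Rational(-8, 189), Rational(58, 9))) = Add(-54, Rational(1210, 189)) = Rational(-8996, 189)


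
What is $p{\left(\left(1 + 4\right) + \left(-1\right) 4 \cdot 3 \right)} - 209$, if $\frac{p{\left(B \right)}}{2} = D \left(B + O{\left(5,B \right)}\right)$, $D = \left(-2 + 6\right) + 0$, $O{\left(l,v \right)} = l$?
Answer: $-225$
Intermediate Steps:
$D = 4$ ($D = 4 + 0 = 4$)
$p{\left(B \right)} = 40 + 8 B$ ($p{\left(B \right)} = 2 \cdot 4 \left(B + 5\right) = 2 \cdot 4 \left(5 + B\right) = 2 \left(20 + 4 B\right) = 40 + 8 B$)
$p{\left(\left(1 + 4\right) + \left(-1\right) 4 \cdot 3 \right)} - 209 = \left(40 + 8 \left(\left(1 + 4\right) + \left(-1\right) 4 \cdot 3\right)\right) - 209 = \left(40 + 8 \left(5 - 12\right)\right) - 209 = \left(40 + 8 \left(-7\right)\right) - 209 = \left(40 - 56\right) - 209 = -16 - 209 = -225$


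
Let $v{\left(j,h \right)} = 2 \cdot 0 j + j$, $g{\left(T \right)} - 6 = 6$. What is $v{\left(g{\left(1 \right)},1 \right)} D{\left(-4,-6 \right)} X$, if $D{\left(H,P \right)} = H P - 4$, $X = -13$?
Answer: $-3120$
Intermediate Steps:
$g{\left(T \right)} = 12$ ($g{\left(T \right)} = 6 + 6 = 12$)
$D{\left(H,P \right)} = -4 + H P$
$v{\left(j,h \right)} = j$ ($v{\left(j,h \right)} = 0 j + j = 0 + j = j$)
$v{\left(g{\left(1 \right)},1 \right)} D{\left(-4,-6 \right)} X = 12 \left(-4 - -24\right) \left(-13\right) = 12 \left(-4 + 24\right) \left(-13\right) = 12 \cdot 20 \left(-13\right) = 240 \left(-13\right) = -3120$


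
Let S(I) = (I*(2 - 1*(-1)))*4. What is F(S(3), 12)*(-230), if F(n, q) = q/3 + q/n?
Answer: -2990/3 ≈ -996.67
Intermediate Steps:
S(I) = 12*I (S(I) = (I*(2 + 1))*4 = (I*3)*4 = (3*I)*4 = 12*I)
F(n, q) = q/3 + q/n (F(n, q) = q*(⅓) + q/n = q/3 + q/n)
F(S(3), 12)*(-230) = ((⅓)*12 + 12/((12*3)))*(-230) = (4 + 12/36)*(-230) = (4 + 12*(1/36))*(-230) = (4 + ⅓)*(-230) = (13/3)*(-230) = -2990/3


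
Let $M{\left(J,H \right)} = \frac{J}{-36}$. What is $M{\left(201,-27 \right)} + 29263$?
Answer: $\frac{351089}{12} \approx 29257.0$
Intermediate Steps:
$M{\left(J,H \right)} = - \frac{J}{36}$ ($M{\left(J,H \right)} = J \left(- \frac{1}{36}\right) = - \frac{J}{36}$)
$M{\left(201,-27 \right)} + 29263 = \left(- \frac{1}{36}\right) 201 + 29263 = - \frac{67}{12} + 29263 = \frac{351089}{12}$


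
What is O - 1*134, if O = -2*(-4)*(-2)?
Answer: -150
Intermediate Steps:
O = -16 (O = 8*(-2) = -16)
O - 1*134 = -16 - 1*134 = -16 - 134 = -150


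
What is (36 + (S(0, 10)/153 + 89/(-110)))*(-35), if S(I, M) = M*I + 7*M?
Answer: -4199741/3366 ≈ -1247.7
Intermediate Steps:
S(I, M) = 7*M + I*M (S(I, M) = I*M + 7*M = 7*M + I*M)
(36 + (S(0, 10)/153 + 89/(-110)))*(-35) = (36 + ((10*(7 + 0))/153 + 89/(-110)))*(-35) = (36 + ((10*7)*(1/153) + 89*(-1/110)))*(-35) = (36 + (70*(1/153) - 89/110))*(-35) = (36 + (70/153 - 89/110))*(-35) = (36 - 5917/16830)*(-35) = (599963/16830)*(-35) = -4199741/3366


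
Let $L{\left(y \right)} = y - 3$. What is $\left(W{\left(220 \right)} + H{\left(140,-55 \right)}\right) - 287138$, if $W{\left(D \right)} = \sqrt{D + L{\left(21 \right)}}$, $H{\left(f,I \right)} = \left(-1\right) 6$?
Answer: $-287144 + \sqrt{238} \approx -2.8713 \cdot 10^{5}$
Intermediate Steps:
$L{\left(y \right)} = -3 + y$
$H{\left(f,I \right)} = -6$
$W{\left(D \right)} = \sqrt{18 + D}$ ($W{\left(D \right)} = \sqrt{D + \left(-3 + 21\right)} = \sqrt{D + 18} = \sqrt{18 + D}$)
$\left(W{\left(220 \right)} + H{\left(140,-55 \right)}\right) - 287138 = \left(\sqrt{18 + 220} - 6\right) - 287138 = \left(\sqrt{238} - 6\right) - 287138 = \left(-6 + \sqrt{238}\right) - 287138 = -287144 + \sqrt{238}$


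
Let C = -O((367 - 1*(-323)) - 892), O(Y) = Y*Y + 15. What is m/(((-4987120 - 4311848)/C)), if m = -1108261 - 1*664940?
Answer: -24126763873/3099656 ≈ -7783.7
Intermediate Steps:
m = -1773201 (m = -1108261 - 664940 = -1773201)
O(Y) = 15 + Y² (O(Y) = Y² + 15 = 15 + Y²)
C = -40819 (C = -(15 + ((367 - 1*(-323)) - 892)²) = -(15 + ((367 + 323) - 892)²) = -(15 + (690 - 892)²) = -(15 + (-202)²) = -(15 + 40804) = -1*40819 = -40819)
m/(((-4987120 - 4311848)/C)) = -1773201*(-40819/(-4987120 - 4311848)) = -1773201/((-9298968*(-1/40819))) = -1773201/9298968/40819 = -1773201*40819/9298968 = -24126763873/3099656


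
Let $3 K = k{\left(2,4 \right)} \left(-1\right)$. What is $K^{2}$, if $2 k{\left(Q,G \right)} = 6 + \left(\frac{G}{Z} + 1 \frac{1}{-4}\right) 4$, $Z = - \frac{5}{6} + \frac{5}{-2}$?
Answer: $\frac{1}{900} \approx 0.0011111$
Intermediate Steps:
$Z = - \frac{10}{3}$ ($Z = \left(-5\right) \frac{1}{6} + 5 \left(- \frac{1}{2}\right) = - \frac{5}{6} - \frac{5}{2} = - \frac{10}{3} \approx -3.3333$)
$k{\left(Q,G \right)} = \frac{5}{2} - \frac{3 G}{5}$ ($k{\left(Q,G \right)} = \frac{6 + \left(\frac{G}{- \frac{10}{3}} + 1 \frac{1}{-4}\right) 4}{2} = \frac{6 + \left(G \left(- \frac{3}{10}\right) + 1 \left(- \frac{1}{4}\right)\right) 4}{2} = \frac{6 + \left(- \frac{3 G}{10} - \frac{1}{4}\right) 4}{2} = \frac{6 + \left(- \frac{1}{4} - \frac{3 G}{10}\right) 4}{2} = \frac{6 - \left(1 + \frac{6 G}{5}\right)}{2} = \frac{5 - \frac{6 G}{5}}{2} = \frac{5}{2} - \frac{3 G}{5}$)
$K = - \frac{1}{30}$ ($K = \frac{\left(\frac{5}{2} - \frac{12}{5}\right) \left(-1\right)}{3} = \frac{\frac{1}{10} \left(-1\right)}{3} = \frac{1}{3} \left(- \frac{1}{10}\right) = - \frac{1}{30} \approx -0.033333$)
$K^{2} = \left(- \frac{1}{30}\right)^{2} = \frac{1}{900}$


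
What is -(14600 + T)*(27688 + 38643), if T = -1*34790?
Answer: 1339222890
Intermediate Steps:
T = -34790
-(14600 + T)*(27688 + 38643) = -(14600 - 34790)*(27688 + 38643) = -(-20190)*66331 = -1*(-1339222890) = 1339222890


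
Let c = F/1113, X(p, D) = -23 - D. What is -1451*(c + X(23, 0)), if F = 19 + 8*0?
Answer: 37116580/1113 ≈ 33348.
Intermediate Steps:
F = 19 (F = 19 + 0 = 19)
c = 19/1113 ≈ 0.017071
-1451*(c + X(23, 0)) = -1451*(19/1113 + (-23 - 1*0)) = -1451*(19/1113 + (-23 + 0)) = -1451*(19/1113 - 23) = -1451*(-25580/1113) = 37116580/1113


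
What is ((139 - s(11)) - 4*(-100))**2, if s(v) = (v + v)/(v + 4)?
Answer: 65011969/225 ≈ 2.8894e+5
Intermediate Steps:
s(v) = 2*v/(4 + v) (s(v) = (2*v)/(4 + v) = 2*v/(4 + v))
((139 - s(11)) - 4*(-100))**2 = ((139 - 2*11/(4 + 11)) - 4*(-100))**2 = ((139 - 2*11/15) + 400)**2 = ((139 - 1*22/15) + 400)**2 = ((139 - 22/15) + 400)**2 = (2063/15 + 400)**2 = (8063/15)**2 = 65011969/225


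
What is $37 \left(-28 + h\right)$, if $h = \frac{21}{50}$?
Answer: $- \frac{51023}{50} \approx -1020.5$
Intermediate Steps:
$h = \frac{21}{50}$ ($h = 21 \cdot \frac{1}{50} = \frac{21}{50} \approx 0.42$)
$37 \left(-28 + h\right) = 37 \left(-28 + \frac{21}{50}\right) = 37 \left(- \frac{1379}{50}\right) = - \frac{51023}{50}$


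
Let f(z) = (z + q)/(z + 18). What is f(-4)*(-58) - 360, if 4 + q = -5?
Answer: -2143/7 ≈ -306.14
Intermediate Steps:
q = -9 (q = -4 - 5 = -9)
f(z) = (-9 + z)/(18 + z) (f(z) = (z - 9)/(z + 18) = (-9 + z)/(18 + z))
f(-4)*(-58) - 360 = ((-9 - 4)/(18 - 4))*(-58) - 360 = (-13/14)*(-58) - 360 = ((1/14)*(-13))*(-58) - 360 = -13/14*(-58) - 360 = 377/7 - 360 = -2143/7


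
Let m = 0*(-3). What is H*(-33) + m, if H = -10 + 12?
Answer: -66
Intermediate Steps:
H = 2
m = 0
H*(-33) + m = 2*(-33) + 0 = -66 + 0 = -66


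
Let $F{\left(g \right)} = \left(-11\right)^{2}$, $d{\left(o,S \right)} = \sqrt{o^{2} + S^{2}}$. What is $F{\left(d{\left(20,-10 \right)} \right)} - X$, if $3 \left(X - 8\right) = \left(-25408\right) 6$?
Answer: $50929$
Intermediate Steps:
$d{\left(o,S \right)} = \sqrt{S^{2} + o^{2}}$
$F{\left(g \right)} = 121$
$X = -50808$ ($X = 8 + \frac{\left(-25408\right) 6}{3} = 8 + \frac{1}{3} \left(-152448\right) = 8 - 50816 = -50808$)
$F{\left(d{\left(20,-10 \right)} \right)} - X = 121 - -50808 = 121 + 50808 = 50929$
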